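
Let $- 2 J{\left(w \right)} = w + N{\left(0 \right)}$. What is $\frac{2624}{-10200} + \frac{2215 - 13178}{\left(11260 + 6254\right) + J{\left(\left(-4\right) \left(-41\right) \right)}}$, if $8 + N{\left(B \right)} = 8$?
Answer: $- \frac{19695521}{22225800} \approx -0.88616$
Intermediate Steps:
$N{\left(B \right)} = 0$ ($N{\left(B \right)} = -8 + 8 = 0$)
$J{\left(w \right)} = - \frac{w}{2}$ ($J{\left(w \right)} = - \frac{w + 0}{2} = - \frac{w}{2}$)
$\frac{2624}{-10200} + \frac{2215 - 13178}{\left(11260 + 6254\right) + J{\left(\left(-4\right) \left(-41\right) \right)}} = \frac{2624}{-10200} + \frac{2215 - 13178}{\left(11260 + 6254\right) - \frac{\left(-4\right) \left(-41\right)}{2}} = 2624 \left(- \frac{1}{10200}\right) + \frac{2215 - 13178}{17514 - 82} = - \frac{328}{1275} - \frac{10963}{17514 - 82} = - \frac{328}{1275} - \frac{10963}{17432} = - \frac{19695521}{22225800}$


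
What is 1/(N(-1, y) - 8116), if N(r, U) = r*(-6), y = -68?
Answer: -1/8110 ≈ -0.00012330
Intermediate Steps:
N(r, U) = -6*r
1/(N(-1, y) - 8116) = 1/(-6*(-1) - 8116) = 1/(6 - 8116) = 1/(-8110) = -1/8110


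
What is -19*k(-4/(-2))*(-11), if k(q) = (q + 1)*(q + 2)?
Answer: 2508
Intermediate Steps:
k(q) = (1 + q)*(2 + q)
-19*k(-4/(-2))*(-11) = -19*(2 + (-4/(-2))² + 3*(-4/(-2)))*(-11) = -19*(2 + (-4*(-½))² + 3*(-4*(-½)))*(-11) = -19*(2 + 2² + 3*2)*(-11) = -19*(2 + 4 + 6)*(-11) = -19*12*(-11) = -228*(-11) = 2508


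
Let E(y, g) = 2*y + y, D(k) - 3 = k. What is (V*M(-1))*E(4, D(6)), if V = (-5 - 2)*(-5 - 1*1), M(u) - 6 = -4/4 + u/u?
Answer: 3024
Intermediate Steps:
D(k) = 3 + k
E(y, g) = 3*y
M(u) = 6 (M(u) = 6 + (-4/4 + u/u) = 6 + (-4*¼ + 1) = 6 + (-1 + 1) = 6 + 0 = 6)
V = 42 (V = -7*(-5 - 1) = -7*(-6) = 42)
(V*M(-1))*E(4, D(6)) = (42*6)*(3*4) = 252*12 = 3024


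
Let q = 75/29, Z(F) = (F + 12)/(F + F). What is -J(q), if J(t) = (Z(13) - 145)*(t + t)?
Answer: 280875/377 ≈ 745.03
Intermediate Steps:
Z(F) = (12 + F)/(2*F) (Z(F) = (12 + F)/((2*F)) = (12 + F)*(1/(2*F)) = (12 + F)/(2*F))
q = 75/29 (q = 75*(1/29) = 75/29 ≈ 2.5862)
J(t) = -3745*t/13 (J(t) = ((½)*(12 + 13)/13 - 145)*(t + t) = ((½)*(1/13)*25 - 145)*(2*t) = (25/26 - 145)*(2*t) = -3745*t/13)
-J(q) = -(-3745)*75/(13*29) = -1*(-280875/377) = 280875/377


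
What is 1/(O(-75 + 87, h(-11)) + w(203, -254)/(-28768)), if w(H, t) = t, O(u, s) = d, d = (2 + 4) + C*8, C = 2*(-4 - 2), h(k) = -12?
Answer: -14384/1294433 ≈ -0.011112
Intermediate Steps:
C = -12 (C = 2*(-6) = -12)
d = -90 (d = (2 + 4) - 12*8 = 6 - 96 = -90)
O(u, s) = -90
1/(O(-75 + 87, h(-11)) + w(203, -254)/(-28768)) = 1/(-90 - 254/(-28768)) = 1/(-90 - 254*(-1/28768)) = 1/(-90 + 127/14384) = 1/(-1294433/14384) = -14384/1294433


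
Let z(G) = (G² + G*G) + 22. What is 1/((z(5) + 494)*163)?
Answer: 1/92258 ≈ 1.0839e-5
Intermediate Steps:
z(G) = 22 + 2*G² (z(G) = (G² + G²) + 22 = 2*G² + 22 = 22 + 2*G²)
1/((z(5) + 494)*163) = 1/(((22 + 2*5²) + 494)*163) = 1/(((22 + 2*25) + 494)*163) = 1/(((22 + 50) + 494)*163) = 1/((72 + 494)*163) = 1/(566*163) = 1/92258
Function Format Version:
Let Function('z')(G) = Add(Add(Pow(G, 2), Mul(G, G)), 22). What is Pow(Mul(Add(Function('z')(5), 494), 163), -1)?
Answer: Rational(1, 92258) ≈ 1.0839e-5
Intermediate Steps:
Function('z')(G) = Add(22, Mul(2, Pow(G, 2))) (Function('z')(G) = Add(Add(Pow(G, 2), Pow(G, 2)), 22) = Add(Mul(2, Pow(G, 2)), 22) = Add(22, Mul(2, Pow(G, 2))))
Pow(Mul(Add(Function('z')(5), 494), 163), -1) = Pow(Mul(Add(Add(22, Mul(2, Pow(5, 2))), 494), 163), -1) = Pow(Mul(Add(Add(22, Mul(2, 25)), 494), 163), -1) = Pow(Mul(Add(Add(22, 50), 494), 163), -1) = Pow(Mul(Add(72, 494), 163), -1) = Pow(Mul(566, 163), -1) = Pow(92258, -1) = Rational(1, 92258)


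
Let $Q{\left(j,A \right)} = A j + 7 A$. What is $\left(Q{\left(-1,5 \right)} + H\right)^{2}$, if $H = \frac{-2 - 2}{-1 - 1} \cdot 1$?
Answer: $1024$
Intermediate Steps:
$Q{\left(j,A \right)} = 7 A + A j$
$H = 2$ ($H = - \frac{4}{-2} \cdot 1 = \left(-4\right) \left(- \frac{1}{2}\right) 1 = 2 \cdot 1 = 2$)
$\left(Q{\left(-1,5 \right)} + H\right)^{2} = \left(5 \left(7 - 1\right) + 2\right)^{2} = \left(5 \cdot 6 + 2\right)^{2} = \left(30 + 2\right)^{2} = 32^{2} = 1024$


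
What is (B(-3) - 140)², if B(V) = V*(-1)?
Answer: 18769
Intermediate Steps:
B(V) = -V
(B(-3) - 140)² = (-1*(-3) - 140)² = (3 - 140)² = (-137)² = 18769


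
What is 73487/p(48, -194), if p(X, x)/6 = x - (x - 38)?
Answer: 73487/228 ≈ 322.31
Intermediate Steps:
p(X, x) = 228 (p(X, x) = 6*(x - (x - 38)) = 6*(x - (-38 + x)) = 6*(x + (38 - x)) = 6*38 = 228)
73487/p(48, -194) = 73487/228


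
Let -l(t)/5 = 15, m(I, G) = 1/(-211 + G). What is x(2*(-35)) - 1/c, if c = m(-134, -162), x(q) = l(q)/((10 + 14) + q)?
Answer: 17233/46 ≈ 374.63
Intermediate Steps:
l(t) = -75 (l(t) = -5*15 = -75)
x(q) = -75/(24 + q) (x(q) = -75/((10 + 14) + q) = -75/(24 + q))
c = -1/373 (c = 1/(-211 - 162) = 1/(-373) = -1/373 ≈ -0.0026810)
x(2*(-35)) - 1/c = -75/(24 + 2*(-35)) - 1/(-1/373) = -75/(24 - 70) - 1*(-373) = -75/(-46) + 373 = -75*(-1/46) + 373 = 75/46 + 373 = 17233/46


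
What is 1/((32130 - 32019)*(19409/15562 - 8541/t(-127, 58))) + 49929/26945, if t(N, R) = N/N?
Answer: 43324881961661/23380993191855 ≈ 1.8530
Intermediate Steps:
t(N, R) = 1
1/((32130 - 32019)*(19409/15562 - 8541/t(-127, 58))) + 49929/26945 = 1/((32130 - 32019)*(19409/15562 - 8541/1)) + 49929/26945 = 1/(111*(19409*(1/15562) - 8541*1)) + 49929*(1/26945) = 1/(111*(19409/15562 - 8541)) + 2937/1585 = 1/(111*(-132895633/15562)) + 2937/1585 = (1/111)*(-15562/132895633) + 2937/1585 = -15562/14751415263 + 2937/1585 = 43324881961661/23380993191855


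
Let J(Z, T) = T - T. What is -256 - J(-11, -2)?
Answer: -256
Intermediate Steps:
J(Z, T) = 0
-256 - J(-11, -2) = -256 - 1*0 = -256 + 0 = -256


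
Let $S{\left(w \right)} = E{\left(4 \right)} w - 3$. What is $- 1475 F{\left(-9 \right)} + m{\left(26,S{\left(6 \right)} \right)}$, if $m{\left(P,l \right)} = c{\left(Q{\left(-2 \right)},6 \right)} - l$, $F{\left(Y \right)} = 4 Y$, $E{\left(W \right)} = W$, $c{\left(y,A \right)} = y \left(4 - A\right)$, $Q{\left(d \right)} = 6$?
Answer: $53067$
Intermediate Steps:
$S{\left(w \right)} = -3 + 4 w$ ($S{\left(w \right)} = 4 w - 3 = -3 + 4 w$)
$m{\left(P,l \right)} = -12 - l$ ($m{\left(P,l \right)} = 6 \left(4 - 6\right) - l = 6 \left(-2\right) - l = -12 - l$)
$- 1475 F{\left(-9 \right)} + m{\left(26,S{\left(6 \right)} \right)} = - 1475 \cdot 4 \left(-9\right) - \left(9 + 24\right) = \left(-1475\right) \left(-36\right) - 33 = 53100 - 33 = 53067$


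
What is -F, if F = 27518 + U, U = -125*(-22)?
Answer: -30268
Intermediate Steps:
U = 2750
F = 30268 (F = 27518 + 2750 = 30268)
-F = -1*30268 = -30268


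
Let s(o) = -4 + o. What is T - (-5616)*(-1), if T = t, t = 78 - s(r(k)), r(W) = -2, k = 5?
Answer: -5532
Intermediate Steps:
t = 84 (t = 78 - (-4 - 2) = 78 - 1*(-6) = 78 + 6 = 84)
T = 84
T - (-5616)*(-1) = 84 - (-5616)*(-1) = 84 - 156*36 = 84 - 5616 = -5532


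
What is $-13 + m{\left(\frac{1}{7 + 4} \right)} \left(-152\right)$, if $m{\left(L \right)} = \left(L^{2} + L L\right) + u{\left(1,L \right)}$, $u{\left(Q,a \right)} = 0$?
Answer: $- \frac{1877}{121} \approx -15.512$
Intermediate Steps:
$m{\left(L \right)} = 2 L^{2}$ ($m{\left(L \right)} = \left(L^{2} + L L\right) + 0 = \left(L^{2} + L^{2}\right) + 0 = 2 L^{2} + 0 = 2 L^{2}$)
$-13 + m{\left(\frac{1}{7 + 4} \right)} \left(-152\right) = -13 + 2 \left(\frac{1}{7 + 4}\right)^{2} \left(-152\right) = -13 + 2 \left(\frac{1}{11}\right)^{2} \left(-152\right) = -13 + \frac{2}{121} \left(-152\right) = -13 - \frac{304}{121} = - \frac{1877}{121}$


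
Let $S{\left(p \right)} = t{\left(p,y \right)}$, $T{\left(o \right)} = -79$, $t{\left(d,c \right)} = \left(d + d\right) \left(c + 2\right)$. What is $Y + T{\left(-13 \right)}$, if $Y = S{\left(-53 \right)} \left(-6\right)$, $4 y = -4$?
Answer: $557$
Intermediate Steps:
$y = -1$ ($y = \frac{1}{4} \left(-4\right) = -1$)
$t{\left(d,c \right)} = 2 d \left(2 + c\right)$
$S{\left(p \right)} = 2 p$ ($S{\left(p \right)} = 2 p \left(2 - 1\right) = 2 p 1 = 2 p$)
$Y = 636$ ($Y = 2 \left(-53\right) \left(-6\right) = \left(-106\right) \left(-6\right) = 636$)
$Y + T{\left(-13 \right)} = 636 - 79 = 557$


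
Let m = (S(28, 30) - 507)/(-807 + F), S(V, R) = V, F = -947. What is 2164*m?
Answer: 518278/877 ≈ 590.97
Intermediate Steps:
m = 479/1754 (m = (28 - 507)/(-807 - 947) = -479/(-1754) = -479*(-1/1754) = 479/1754 ≈ 0.27309)
2164*m = 2164*(479/1754) = 518278/877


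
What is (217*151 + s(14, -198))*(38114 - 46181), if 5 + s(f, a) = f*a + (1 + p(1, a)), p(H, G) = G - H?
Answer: -240332064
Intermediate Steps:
s(f, a) = -5 + a + a*f (s(f, a) = -5 + (f*a + (1 + (a - 1*1))) = -5 + (a*f + (1 + (a - 1))) = -5 + (a*f + (1 + (-1 + a))) = -5 + (a*f + a) = -5 + (a + a*f) = -5 + a + a*f)
(217*151 + s(14, -198))*(38114 - 46181) = (217*151 + (-5 - 198 - 198*14))*(38114 - 46181) = (32767 + (-5 - 198 - 2772))*(-8067) = (32767 - 2975)*(-8067) = 29792*(-8067) = -240332064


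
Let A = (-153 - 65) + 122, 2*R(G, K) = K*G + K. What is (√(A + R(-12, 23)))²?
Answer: -445/2 ≈ -222.50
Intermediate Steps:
R(G, K) = K/2 + G*K/2 (R(G, K) = (K*G + K)/2 = (G*K + K)/2 = (K + G*K)/2 = K/2 + G*K/2)
A = -96 (A = -218 + 122 = -96)
(√(A + R(-12, 23)))² = (√(-96 + (½)*23*(1 - 12)))² = (√(-96 + (½)*23*(-11)))² = (√(-96 - 253/2))² = (√(-445/2))² = (I*√890/2)² = -445/2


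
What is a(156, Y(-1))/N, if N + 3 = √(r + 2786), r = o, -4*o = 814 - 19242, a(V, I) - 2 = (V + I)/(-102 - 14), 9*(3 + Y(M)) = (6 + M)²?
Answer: 343/1284816 + 343*√7393/3854448 ≈ 0.0079184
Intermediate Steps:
Y(M) = -3 + (6 + M)²/9
a(V, I) = 2 - I/116 - V/116 (a(V, I) = 2 + (V + I)/(-102 - 14) = 2 + (I + V)/(-116) = 2 + (I + V)*(-1/116) = 2 + (-I/116 - V/116) = 2 - I/116 - V/116)
o = 4607 (o = -(814 - 19242)/4 = -¼*(-18428) = 4607)
r = 4607
N = -3 + √7393 (N = -3 + √(4607 + 2786) = -3 + √7393 ≈ 82.983)
a(156, Y(-1))/N = (2 - (-3 + (6 - 1)²/9)/116 - 1/116*156)/(-3 + √7393) = (2 - (-3 + (⅑)*5²)/116 - 39/29)/(-3 + √7393) = (2 - (-3 + (⅑)*25)/116 - 39/29)/(-3 + √7393) = (2 - (-3 + 25/9)/116 - 39/29)/(-3 + √7393) = (2 - 1/116*(-2/9) - 39/29)/(-3 + √7393) = (2 + 1/522 - 39/29)/(-3 + √7393) = 343/(522*(-3 + √7393))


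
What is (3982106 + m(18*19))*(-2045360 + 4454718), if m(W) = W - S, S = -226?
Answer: 9595687463292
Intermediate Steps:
m(W) = 226 + W (m(W) = W - 1*(-226) = W + 226 = 226 + W)
(3982106 + m(18*19))*(-2045360 + 4454718) = (3982106 + (226 + 18*19))*(-2045360 + 4454718) = (3982106 + (226 + 342))*2409358 = (3982106 + 568)*2409358 = 3982674*2409358 = 9595687463292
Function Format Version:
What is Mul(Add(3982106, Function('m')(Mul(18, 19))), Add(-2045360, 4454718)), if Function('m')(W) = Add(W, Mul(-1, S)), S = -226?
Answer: 9595687463292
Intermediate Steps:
Function('m')(W) = Add(226, W) (Function('m')(W) = Add(W, Mul(-1, -226)) = Add(W, 226) = Add(226, W))
Mul(Add(3982106, Function('m')(Mul(18, 19))), Add(-2045360, 4454718)) = Mul(Add(3982106, Add(226, Mul(18, 19))), Add(-2045360, 4454718)) = Mul(Add(3982106, Add(226, 342)), 2409358) = Mul(Add(3982106, 568), 2409358) = Mul(3982674, 2409358) = 9595687463292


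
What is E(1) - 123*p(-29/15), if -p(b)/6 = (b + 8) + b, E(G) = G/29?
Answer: 442313/145 ≈ 3050.4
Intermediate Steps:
E(G) = G/29 (E(G) = G*(1/29) = G/29)
p(b) = -48 - 12*b (p(b) = -6*((b + 8) + b) = -6*((8 + b) + b) = -6*(8 + 2*b) = -48 - 12*b)
E(1) - 123*p(-29/15) = (1/29)*1 - 123*(-48 - (-348)/15) = 1/29 - 123*(-48 - (-348)/15) = 1/29 - 123*(-48 - 12*(-29/15)) = 1/29 - 123*(-48 + 116/5) = 1/29 - 123*(-124/5) = 1/29 + 15252/5 = 442313/145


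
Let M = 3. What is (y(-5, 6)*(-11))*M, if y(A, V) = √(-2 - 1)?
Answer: -33*I*√3 ≈ -57.158*I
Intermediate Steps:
y(A, V) = I*√3 (y(A, V) = √(-3) = I*√3)
(y(-5, 6)*(-11))*M = ((I*√3)*(-11))*3 = -11*I*√3*3 = -33*I*√3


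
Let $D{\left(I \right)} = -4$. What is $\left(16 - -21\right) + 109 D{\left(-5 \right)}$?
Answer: $-399$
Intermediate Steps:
$\left(16 - -21\right) + 109 D{\left(-5 \right)} = \left(16 - -21\right) + 109 \left(-4\right) = \left(16 + 21\right) - 436 = 37 - 436 = -399$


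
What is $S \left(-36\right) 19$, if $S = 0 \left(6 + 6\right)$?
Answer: $0$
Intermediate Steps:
$S = 0$ ($S = 0 \cdot 12 = 0$)
$S \left(-36\right) 19 = 0 \left(-36\right) 19 = 0 \cdot 19 = 0$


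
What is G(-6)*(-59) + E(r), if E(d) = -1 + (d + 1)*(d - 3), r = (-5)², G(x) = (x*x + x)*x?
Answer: 11191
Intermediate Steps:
G(x) = x*(x + x²) (G(x) = (x² + x)*x = (x + x²)*x = x*(x + x²))
r = 25
E(d) = -1 + (1 + d)*(-3 + d)
G(-6)*(-59) + E(r) = ((-6)²*(1 - 6))*(-59) + (-4 + 25² - 2*25) = (36*(-5))*(-59) + (-4 + 625 - 50) = -180*(-59) + 571 = 10620 + 571 = 11191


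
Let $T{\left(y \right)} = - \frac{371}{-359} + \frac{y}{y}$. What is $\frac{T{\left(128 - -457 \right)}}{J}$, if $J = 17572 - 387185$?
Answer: $- \frac{730}{132691067} \approx -5.5015 \cdot 10^{-6}$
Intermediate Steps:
$J = -369613$
$T{\left(y \right)} = \frac{730}{359}$ ($T{\left(y \right)} = \left(-371\right) \left(- \frac{1}{359}\right) + 1 = \frac{371}{359} + 1 = \frac{730}{359}$)
$\frac{T{\left(128 - -457 \right)}}{J} = \frac{730}{359 \left(-369613\right)} = \frac{730}{359} \left(- \frac{1}{369613}\right) = - \frac{730}{132691067}$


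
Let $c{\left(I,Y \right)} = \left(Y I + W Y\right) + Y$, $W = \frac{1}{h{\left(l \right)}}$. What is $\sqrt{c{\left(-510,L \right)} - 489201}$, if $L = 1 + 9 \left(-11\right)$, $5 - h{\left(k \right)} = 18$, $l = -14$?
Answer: $\frac{3 i \sqrt{8249293}}{13} \approx 662.81 i$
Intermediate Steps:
$h{\left(k \right)} = -13$ ($h{\left(k \right)} = 5 - 18 = -13$)
$L = -98$ ($L = 1 - 99 = -98$)
$W = - \frac{1}{13}$ ($W = \frac{1}{-13} = - \frac{1}{13} \approx -0.076923$)
$c{\left(I,Y \right)} = \frac{12 Y}{13} + I Y$ ($c{\left(I,Y \right)} = \left(Y I - \frac{Y}{13}\right) + Y = \left(I Y - \frac{Y}{13}\right) + Y = \left(- \frac{Y}{13} + I Y\right) + Y = \frac{12 Y}{13} + I Y$)
$\sqrt{c{\left(-510,L \right)} - 489201} = \sqrt{\frac{1}{13} \left(-98\right) \left(12 + 13 \left(-510\right)\right) - 489201} = \sqrt{\frac{1}{13} \left(-98\right) \left(12 - 6630\right) - 489201} = \sqrt{\frac{1}{13} \left(-98\right) \left(-6618\right) - 489201} = \sqrt{\frac{648564}{13} - 489201} = \sqrt{- \frac{5711049}{13}} = \frac{3 i \sqrt{8249293}}{13}$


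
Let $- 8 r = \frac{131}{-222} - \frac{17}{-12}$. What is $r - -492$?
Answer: $\frac{1747217}{3552} \approx 491.9$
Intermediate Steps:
$r = - \frac{367}{3552}$ ($r = - \frac{\frac{131}{-222} - \frac{17}{-12}}{8} = - \frac{131 \left(- \frac{1}{222}\right) - - \frac{17}{12}}{8} = - \frac{- \frac{131}{222} + \frac{17}{12}}{8} = \left(- \frac{1}{8}\right) \frac{367}{444} = - \frac{367}{3552} \approx -0.10332$)
$r - -492 = - \frac{367}{3552} - -492 = - \frac{367}{3552} + 492 = \frac{1747217}{3552}$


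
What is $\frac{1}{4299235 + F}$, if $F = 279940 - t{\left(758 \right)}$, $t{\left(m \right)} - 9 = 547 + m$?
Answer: $\frac{1}{4577861} \approx 2.1844 \cdot 10^{-7}$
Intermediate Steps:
$t{\left(m \right)} = 556 + m$ ($t{\left(m \right)} = 9 + \left(547 + m\right) = 556 + m$)
$F = 278626$ ($F = 279940 - \left(556 + 758\right) = 279940 - 1314 = 278626$)
$\frac{1}{4299235 + F} = \frac{1}{4299235 + 278626} = \frac{1}{4577861}$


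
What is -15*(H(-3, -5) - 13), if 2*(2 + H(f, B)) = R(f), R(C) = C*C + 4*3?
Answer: 135/2 ≈ 67.500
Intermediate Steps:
R(C) = 12 + C² (R(C) = C² + 12 = 12 + C²)
H(f, B) = 4 + f²/2 (H(f, B) = -2 + (12 + f²)/2 = -2 + (6 + f²/2) = 4 + f²/2)
-15*(H(-3, -5) - 13) = -15*((4 + (½)*(-3)²) - 13) = -15*((4 + (½)*9) - 13) = -15*((4 + 9/2) - 13) = -15*(17/2 - 13) = -15*(-9/2) = 135/2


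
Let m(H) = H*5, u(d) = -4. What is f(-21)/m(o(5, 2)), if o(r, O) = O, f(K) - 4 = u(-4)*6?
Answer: -2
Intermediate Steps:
f(K) = -20 (f(K) = 4 - 4*6 = 4 - 24 = -20)
m(H) = 5*H
f(-21)/m(o(5, 2)) = -20/(5*2) = -20/10 = -20*⅒ = -2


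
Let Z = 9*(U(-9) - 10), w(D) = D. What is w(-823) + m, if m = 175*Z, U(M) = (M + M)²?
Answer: 493727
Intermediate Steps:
U(M) = 4*M² (U(M) = (2*M)² = 4*M²)
Z = 2826 (Z = 9*(4*(-9)² - 10) = 9*(4*81 - 10) = 9*(324 - 10) = 9*314 = 2826)
m = 494550 (m = 175*2826 = 494550)
w(-823) + m = -823 + 494550 = 493727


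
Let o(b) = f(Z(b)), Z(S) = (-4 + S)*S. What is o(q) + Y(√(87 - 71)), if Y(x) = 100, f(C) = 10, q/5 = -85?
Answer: 110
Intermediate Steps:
Z(S) = S*(-4 + S)
q = -425 (q = 5*(-85) = -425)
o(b) = 10
o(q) + Y(√(87 - 71)) = 10 + 100 = 110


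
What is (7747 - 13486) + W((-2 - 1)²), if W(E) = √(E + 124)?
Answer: -5739 + √133 ≈ -5727.5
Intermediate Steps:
W(E) = √(124 + E)
(7747 - 13486) + W((-2 - 1)²) = (7747 - 13486) + √(124 + (-2 - 1)²) = -5739 + √(124 + (-3)²) = -5739 + √(124 + 9) = -5739 + √133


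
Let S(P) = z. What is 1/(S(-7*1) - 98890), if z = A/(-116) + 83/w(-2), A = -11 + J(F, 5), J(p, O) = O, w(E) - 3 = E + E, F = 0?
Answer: -58/5740431 ≈ -1.0104e-5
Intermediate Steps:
w(E) = 3 + 2*E (w(E) = 3 + (E + E) = 3 + 2*E)
A = -6 (A = -11 + 5 = -6)
z = -4811/58 (z = -6/(-116) + 83/(3 + 2*(-2)) = -6*(-1/116) + 83/(3 - 4) = 3/58 + 83/(-1) = 3/58 + 83*(-1) = 3/58 - 83 = -4811/58 ≈ -82.948)
S(P) = -4811/58
1/(S(-7*1) - 98890) = 1/(-4811/58 - 98890) = 1/(-5740431/58) = -58/5740431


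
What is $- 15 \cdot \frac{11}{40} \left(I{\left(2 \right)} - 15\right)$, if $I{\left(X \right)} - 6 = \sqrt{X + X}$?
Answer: $\frac{231}{8} \approx 28.875$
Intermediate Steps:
$I{\left(X \right)} = 6 + \sqrt{2} \sqrt{X}$ ($I{\left(X \right)} = 6 + \sqrt{X + X} = 6 + \sqrt{2 X} = 6 + \sqrt{2} \sqrt{X}$)
$- 15 \cdot \frac{11}{40} \left(I{\left(2 \right)} - 15\right) = - 15 \cdot \frac{11}{40} \left(\left(6 + \sqrt{2} \sqrt{2}\right) - 15\right) = - 15 \cdot 11 \cdot \frac{1}{40} \left(\left(6 + 2\right) - 15\right) = \left(-15\right) \frac{11}{40} \left(8 - 15\right) = \left(- \frac{33}{8}\right) \left(-7\right) = \frac{231}{8}$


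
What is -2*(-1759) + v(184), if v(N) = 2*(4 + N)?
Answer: 3894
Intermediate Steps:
v(N) = 8 + 2*N
-2*(-1759) + v(184) = -2*(-1759) + (8 + 2*184) = 3518 + (8 + 368) = 3518 + 376 = 3894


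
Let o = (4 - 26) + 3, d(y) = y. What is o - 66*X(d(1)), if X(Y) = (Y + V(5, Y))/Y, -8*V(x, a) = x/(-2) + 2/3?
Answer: -801/8 ≈ -100.13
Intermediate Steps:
V(x, a) = -1/12 + x/16 (V(x, a) = -(x/(-2) + 2/3)/8 = -(x*(-1/2) + 2*(1/3))/8 = -(-x/2 + 2/3)/8 = -(2/3 - x/2)/8 = -1/12 + x/16)
o = -19 (o = -22 + 3 = -19)
X(Y) = (11/48 + Y)/Y (X(Y) = (Y + (-1/12 + (1/16)*5))/Y = (Y + (-1/12 + 5/16))/Y = (Y + 11/48)/Y = (11/48 + Y)/Y)
o - 66*X(d(1)) = -19 - 66*(11/48 + 1)/1 = -19 - 66*59/48 = -19 - 649/8 = -801/8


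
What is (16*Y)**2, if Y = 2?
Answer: 1024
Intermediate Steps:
(16*Y)**2 = (16*2)**2 = 32**2 = 1024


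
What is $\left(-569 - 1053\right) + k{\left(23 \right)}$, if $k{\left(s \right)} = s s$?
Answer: $-1093$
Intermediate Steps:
$k{\left(s \right)} = s^{2}$
$\left(-569 - 1053\right) + k{\left(23 \right)} = \left(-569 - 1053\right) + 23^{2} = -1622 + 529 = -1093$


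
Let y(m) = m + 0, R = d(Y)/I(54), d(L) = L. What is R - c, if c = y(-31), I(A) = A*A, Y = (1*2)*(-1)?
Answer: 45197/1458 ≈ 30.999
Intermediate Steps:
Y = -2 (Y = 2*(-1) = -2)
I(A) = A**2
R = -1/1458 (R = -2/(54**2) = -2/2916 = -2*1/2916 = -1/1458 ≈ -0.00068587)
y(m) = m
c = -31
R - c = -1/1458 - 1*(-31) = -1/1458 + 31 = 45197/1458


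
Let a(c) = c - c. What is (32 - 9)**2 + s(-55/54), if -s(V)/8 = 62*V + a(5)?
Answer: 27923/27 ≈ 1034.2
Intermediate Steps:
a(c) = 0
s(V) = -496*V (s(V) = -8*(62*V + 0) = -496*V)
(32 - 9)**2 + s(-55/54) = (32 - 9)**2 - (-27280)/54 = 23**2 - (-27280)/54 = 529 - 496*(-55/54) = 529 + 13640/27 = 27923/27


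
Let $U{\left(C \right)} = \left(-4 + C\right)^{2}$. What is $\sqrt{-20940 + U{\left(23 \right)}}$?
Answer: $i \sqrt{20579} \approx 143.45 i$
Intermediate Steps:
$\sqrt{-20940 + U{\left(23 \right)}} = \sqrt{-20940 + \left(-4 + 23\right)^{2}} = \sqrt{-20940 + 19^{2}} = \sqrt{-20940 + 361} = \sqrt{-20579} = i \sqrt{20579}$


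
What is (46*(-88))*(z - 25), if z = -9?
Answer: 137632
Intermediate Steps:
(46*(-88))*(z - 25) = (46*(-88))*(-9 - 25) = -4048*(-34) = 137632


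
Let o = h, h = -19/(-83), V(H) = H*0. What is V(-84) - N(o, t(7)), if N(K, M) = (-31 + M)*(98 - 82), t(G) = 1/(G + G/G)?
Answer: 494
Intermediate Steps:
V(H) = 0
t(G) = 1/(1 + G) (t(G) = 1/(G + 1) = 1/(1 + G))
h = 19/83 (h = -19*(-1/83) = 19/83 ≈ 0.22892)
o = 19/83 ≈ 0.22892
N(K, M) = -496 + 16*M (N(K, M) = (-31 + M)*16 = -496 + 16*M)
V(-84) - N(o, t(7)) = 0 - (-496 + 16/(1 + 7)) = 0 - (-496 + 16/8) = 0 - (-496 + 16*(⅛)) = 0 - (-496 + 2) = 0 - 1*(-494) = 0 + 494 = 494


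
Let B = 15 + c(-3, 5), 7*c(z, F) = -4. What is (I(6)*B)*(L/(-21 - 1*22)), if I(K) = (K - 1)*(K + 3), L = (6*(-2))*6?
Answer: 327240/301 ≈ 1087.2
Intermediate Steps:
c(z, F) = -4/7 (c(z, F) = (1/7)*(-4) = -4/7)
L = -72 (L = -12*6 = -72)
I(K) = (-1 + K)*(3 + K)
B = 101/7 (B = 15 - 4/7 = 101/7 ≈ 14.429)
(I(6)*B)*(L/(-21 - 1*22)) = ((-3 + 6**2 + 2*6)*(101/7))*(-72/(-21 - 1*22)) = ((-3 + 36 + 12)*(101/7))*(-72/(-21 - 22)) = (45*(101/7))*(-72/(-43)) = 4545*(-72*(-1/43))/7 = (4545/7)*(72/43) = 327240/301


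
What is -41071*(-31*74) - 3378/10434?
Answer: 163843143323/1739 ≈ 9.4217e+7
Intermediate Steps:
-41071*(-31*74) - 3378/10434 = -41071/(1/(-2294)) - 3378*1/10434 = -41071/(-1/2294) - 563/1739 = -41071*(-2294) - 563/1739 = 94216874 - 563/1739 = 163843143323/1739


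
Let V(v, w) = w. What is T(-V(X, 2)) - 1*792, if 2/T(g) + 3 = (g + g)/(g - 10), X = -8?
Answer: -3171/4 ≈ -792.75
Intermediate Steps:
T(g) = 2/(-3 + 2*g/(-10 + g)) (T(g) = 2/(-3 + (g + g)/(g - 10)) = 2/(-3 + (2*g)/(-10 + g)) = 2/(-3 + 2*g/(-10 + g)))
T(-V(X, 2)) - 1*792 = 2*(10 - (-1)*2)/(-30 - 1*2) - 1*792 = 2*(10 - 1*(-2))/(-30 - 2) - 792 = 2*(10 + 2)/(-32) - 792 = 2*(-1/32)*12 - 792 = -¾ - 792 = -3171/4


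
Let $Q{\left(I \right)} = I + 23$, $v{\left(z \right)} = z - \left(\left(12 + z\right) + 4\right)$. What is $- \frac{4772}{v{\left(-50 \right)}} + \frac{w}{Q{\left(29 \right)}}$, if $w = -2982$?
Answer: $\frac{12527}{52} \approx 240.9$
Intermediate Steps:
$v{\left(z \right)} = -16$ ($v{\left(z \right)} = z - \left(16 + z\right) = -16$)
$Q{\left(I \right)} = 23 + I$
$- \frac{4772}{v{\left(-50 \right)}} + \frac{w}{Q{\left(29 \right)}} = - \frac{4772}{-16} - \frac{2982}{23 + 29} = \left(-4772\right) \left(- \frac{1}{16}\right) - \frac{2982}{52} = \frac{1193}{4} - \frac{1491}{26} = \frac{12527}{52}$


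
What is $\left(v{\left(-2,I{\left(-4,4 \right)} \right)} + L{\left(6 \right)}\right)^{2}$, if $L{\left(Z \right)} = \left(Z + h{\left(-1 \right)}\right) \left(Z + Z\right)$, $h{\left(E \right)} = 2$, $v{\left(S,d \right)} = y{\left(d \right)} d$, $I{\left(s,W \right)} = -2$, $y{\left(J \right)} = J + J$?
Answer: $10816$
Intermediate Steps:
$y{\left(J \right)} = 2 J$
$v{\left(S,d \right)} = 2 d^{2}$ ($v{\left(S,d \right)} = 2 d d = 2 d^{2}$)
$L{\left(Z \right)} = 2 Z \left(2 + Z\right)$ ($L{\left(Z \right)} = \left(Z + 2\right) \left(Z + Z\right) = \left(2 + Z\right) 2 Z = 2 Z \left(2 + Z\right)$)
$\left(v{\left(-2,I{\left(-4,4 \right)} \right)} + L{\left(6 \right)}\right)^{2} = \left(2 \left(-2\right)^{2} + 2 \cdot 6 \left(2 + 6\right)\right)^{2} = \left(2 \cdot 4 + 2 \cdot 6 \cdot 8\right)^{2} = \left(8 + 96\right)^{2} = 104^{2} = 10816$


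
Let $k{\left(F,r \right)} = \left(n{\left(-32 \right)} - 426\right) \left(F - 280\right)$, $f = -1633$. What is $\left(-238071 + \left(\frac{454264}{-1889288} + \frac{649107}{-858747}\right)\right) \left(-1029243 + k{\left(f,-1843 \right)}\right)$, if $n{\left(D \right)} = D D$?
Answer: $\frac{34975470431416269263815}{67600850089} \approx 5.1738 \cdot 10^{11}$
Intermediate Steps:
$n{\left(D \right)} = D^{2}$
$k{\left(F,r \right)} = -167440 + 598 F$ ($k{\left(F,r \right)} = \left(\left(-32\right)^{2} - 426\right) \left(F - 280\right) = \left(1024 - 426\right) \left(-280 + F\right) = 598 \left(-280 + F\right) = -167440 + 598 F$)
$\left(-238071 + \left(\frac{454264}{-1889288} + \frac{649107}{-858747}\right)\right) \left(-1029243 + k{\left(f,-1843 \right)}\right) = \left(-238071 + \left(\frac{454264}{-1889288} + \frac{649107}{-858747}\right)\right) \left(-1029243 + \left(-167440 + 598 \left(-1633\right)\right)\right) = \left(-238071 + \left(454264 \left(- \frac{1}{1889288}\right) + 649107 \left(- \frac{1}{858747}\right)\right)\right) \left(-1029243 - 1143974\right) = \left(-238071 - \frac{67351996376}{67600850089}\right) \left(-1029243 - 1143974\right) = \left(-238071 - \frac{67351996376}{67600850089}\right) \left(-2173217\right) = \left(- \frac{16093869333534695}{67600850089}\right) \left(-2173217\right) = \frac{34975470431416269263815}{67600850089}$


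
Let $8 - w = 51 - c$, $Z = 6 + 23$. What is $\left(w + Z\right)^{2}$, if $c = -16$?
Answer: $900$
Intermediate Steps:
$Z = 29$
$w = -59$ ($w = 8 - \left(51 - -16\right) = 8 - \left(51 + 16\right) = 8 - 67 = -59$)
$\left(w + Z\right)^{2} = \left(-59 + 29\right)^{2} = \left(-30\right)^{2} = 900$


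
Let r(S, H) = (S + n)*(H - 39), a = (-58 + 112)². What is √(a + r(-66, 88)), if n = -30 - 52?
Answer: 4*I*√271 ≈ 65.848*I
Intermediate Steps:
a = 2916 (a = 54² = 2916)
n = -82
r(S, H) = (-82 + S)*(-39 + H) (r(S, H) = (S - 82)*(H - 39) = (-82 + S)*(-39 + H))
√(a + r(-66, 88)) = √(2916 + (3198 - 82*88 - 39*(-66) + 88*(-66))) = √(2916 + (3198 - 7216 + 2574 - 5808)) = √(2916 - 7252) = √(-4336) = 4*I*√271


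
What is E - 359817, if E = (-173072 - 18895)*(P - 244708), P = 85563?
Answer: 30550228398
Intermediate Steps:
E = 30550588215 (E = (-173072 - 18895)*(85563 - 244708) = -191967*(-159145) = 30550588215)
E - 359817 = 30550588215 - 359817 = 30550228398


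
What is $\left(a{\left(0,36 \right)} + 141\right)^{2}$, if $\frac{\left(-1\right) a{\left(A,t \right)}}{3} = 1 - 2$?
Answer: $20736$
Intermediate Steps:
$a{\left(A,t \right)} = 3$ ($a{\left(A,t \right)} = - 3 \left(1 - 2\right) = \left(-3\right) \left(-1\right) = 3$)
$\left(a{\left(0,36 \right)} + 141\right)^{2} = \left(3 + 141\right)^{2} = 144^{2} = 20736$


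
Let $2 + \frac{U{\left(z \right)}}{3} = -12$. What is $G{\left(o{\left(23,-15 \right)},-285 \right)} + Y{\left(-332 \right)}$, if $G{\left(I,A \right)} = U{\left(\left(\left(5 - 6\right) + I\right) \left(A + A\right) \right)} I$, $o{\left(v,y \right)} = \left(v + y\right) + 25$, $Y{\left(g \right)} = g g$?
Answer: $108838$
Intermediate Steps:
$Y{\left(g \right)} = g^{2}$
$U{\left(z \right)} = -42$ ($U{\left(z \right)} = -6 + 3 \left(-12\right) = -6 - 36 = -42$)
$o{\left(v,y \right)} = 25 + v + y$
$G{\left(I,A \right)} = - 42 I$
$G{\left(o{\left(23,-15 \right)},-285 \right)} + Y{\left(-332 \right)} = - 42 \left(25 + 23 - 15\right) + \left(-332\right)^{2} = \left(-42\right) 33 + 110224 = -1386 + 110224 = 108838$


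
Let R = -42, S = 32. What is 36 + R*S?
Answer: -1308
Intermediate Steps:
36 + R*S = 36 - 42*32 = 36 - 1344 = -1308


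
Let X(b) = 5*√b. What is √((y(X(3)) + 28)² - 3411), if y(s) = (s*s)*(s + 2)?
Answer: 2*√(112537 + 33375*√3) ≈ 825.46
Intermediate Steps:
y(s) = s²*(2 + s)
√((y(X(3)) + 28)² - 3411) = √(((5*√3)²*(2 + 5*√3) + 28)² - 3411) = √((75*(2 + 5*√3) + 28)² - 3411) = √(((150 + 375*√3) + 28)² - 3411) = √((178 + 375*√3)² - 3411) = √(-3411 + (178 + 375*√3)²)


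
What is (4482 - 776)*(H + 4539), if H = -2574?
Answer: 7282290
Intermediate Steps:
(4482 - 776)*(H + 4539) = (4482 - 776)*(-2574 + 4539) = 3706*1965 = 7282290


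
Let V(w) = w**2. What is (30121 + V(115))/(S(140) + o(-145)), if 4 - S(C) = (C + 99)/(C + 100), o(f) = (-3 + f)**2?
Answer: 10403040/5257681 ≈ 1.9786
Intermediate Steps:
S(C) = 4 - (99 + C)/(100 + C) (S(C) = 4 - (C + 99)/(C + 100) = 4 - (99 + C)/(100 + C))
(30121 + V(115))/(S(140) + o(-145)) = (30121 + 115**2)/((301 + 3*140)/(100 + 140) + (-3 - 145)**2) = (30121 + 13225)/((301 + 420)/240 + (-148)**2) = 43346/((1/240)*721 + 21904) = 43346/(721/240 + 21904) = 43346/(5257681/240) = 43346*(240/5257681) = 10403040/5257681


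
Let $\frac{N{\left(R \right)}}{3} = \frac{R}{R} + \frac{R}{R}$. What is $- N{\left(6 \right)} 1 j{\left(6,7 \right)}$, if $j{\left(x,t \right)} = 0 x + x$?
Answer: $-36$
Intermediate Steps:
$N{\left(R \right)} = 6$ ($N{\left(R \right)} = 3 \left(\frac{R}{R} + \frac{R}{R}\right) = 3 \left(1 + 1\right) = 3 \cdot 2 = 6$)
$j{\left(x,t \right)} = x$ ($j{\left(x,t \right)} = 0 + x = x$)
$- N{\left(6 \right)} 1 j{\left(6,7 \right)} = - 6 \cdot 1 \cdot 6 = - 6 \cdot 6 = \left(-1\right) 36 = -36$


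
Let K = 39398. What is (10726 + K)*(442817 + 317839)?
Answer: 38127121344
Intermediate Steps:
(10726 + K)*(442817 + 317839) = (10726 + 39398)*(442817 + 317839) = 50124*760656 = 38127121344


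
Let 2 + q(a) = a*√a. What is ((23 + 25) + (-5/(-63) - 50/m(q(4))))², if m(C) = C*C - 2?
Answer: 2491806724/1147041 ≈ 2172.4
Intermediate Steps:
q(a) = -2 + a^(3/2) (q(a) = -2 + a*√a = -2 + a^(3/2))
m(C) = -2 + C² (m(C) = C² - 2 = -2 + C²)
((23 + 25) + (-5/(-63) - 50/m(q(4))))² = ((23 + 25) + (-5/(-63) - 50/(-2 + (-2 + 4^(3/2))²)))² = (48 + (-5*(-1/63) - 50/(-2 + (-2 + 8)²)))² = (48 + (5/63 - 50/(-2 + 6²)))² = (48 + (5/63 - 50/(-2 + 36)))² = (48 + (5/63 - 50/34))² = (48 + (5/63 - 50*1/34))² = (48 + (5/63 - 25/17))² = (48 - 1490/1071)² = (49918/1071)² = 2491806724/1147041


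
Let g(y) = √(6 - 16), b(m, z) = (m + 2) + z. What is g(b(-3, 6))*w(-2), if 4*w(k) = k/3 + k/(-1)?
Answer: I*√10/3 ≈ 1.0541*I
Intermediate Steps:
b(m, z) = 2 + m + z (b(m, z) = (2 + m) + z = 2 + m + z)
w(k) = -k/6 (w(k) = (k/3 + k/(-1))/4 = (k*(⅓) + k*(-1))/4 = (k/3 - k)/4 = (-2*k/3)/4 = -k/6)
g(y) = I*√10 (g(y) = √(-10) = I*√10)
g(b(-3, 6))*w(-2) = (I*√10)*(-⅙*(-2)) = (I*√10)*(⅓) = I*√10/3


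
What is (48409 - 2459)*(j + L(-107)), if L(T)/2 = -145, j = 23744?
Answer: 1077711300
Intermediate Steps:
L(T) = -290 (L(T) = 2*(-145) = -290)
(48409 - 2459)*(j + L(-107)) = (48409 - 2459)*(23744 - 290) = 45950*23454 = 1077711300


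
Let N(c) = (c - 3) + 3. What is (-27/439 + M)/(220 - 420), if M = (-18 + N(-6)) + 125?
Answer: -5539/10975 ≈ -0.50469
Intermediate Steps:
N(c) = c (N(c) = (-3 + c) + 3 = c)
M = 101 (M = (-18 - 6) + 125 = -24 + 125 = 101)
(-27/439 + M)/(220 - 420) = (-27/439 + 101)/(220 - 420) = (-27*1/439 + 101)/(-200) = (-27/439 + 101)*(-1/200) = (44312/439)*(-1/200) = -5539/10975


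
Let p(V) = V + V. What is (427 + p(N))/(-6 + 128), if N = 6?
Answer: 439/122 ≈ 3.5984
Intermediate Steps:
p(V) = 2*V
(427 + p(N))/(-6 + 128) = (427 + 2*6)/(-6 + 128) = (427 + 12)/122 = 439*(1/122) = 439/122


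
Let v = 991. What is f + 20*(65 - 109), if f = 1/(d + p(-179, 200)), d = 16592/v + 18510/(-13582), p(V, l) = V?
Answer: -969013566041/1101144132 ≈ -880.01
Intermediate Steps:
d = 103504567/6729881 (d = 16592/991 + 18510/(-13582) = 16592*(1/991) + 18510*(-1/13582) = 16592/991 - 9255/6791 = 103504567/6729881 ≈ 15.380)
f = -6729881/1101144132 (f = 1/(103504567/6729881 - 179) = 1/(-1101144132/6729881) = -6729881/1101144132 ≈ -0.0061117)
f + 20*(65 - 109) = -6729881/1101144132 + 20*(65 - 109) = -6729881/1101144132 + 20*(-44) = -6729881/1101144132 - 880 = -969013566041/1101144132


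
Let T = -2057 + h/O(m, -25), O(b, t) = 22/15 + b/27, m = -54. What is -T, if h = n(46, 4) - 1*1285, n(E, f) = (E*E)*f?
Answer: 124141/8 ≈ 15518.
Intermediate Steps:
O(b, t) = 22/15 + b/27 (O(b, t) = 22*(1/15) + b*(1/27) = 22/15 + b/27)
n(E, f) = f*E² (n(E, f) = E²*f = f*E²)
h = 7179 (h = 4*46² - 1*1285 = 4*2116 - 1285 = 8464 - 1285 = 7179)
T = -124141/8 (T = -2057 + 7179/(22/15 + (1/27)*(-54)) = -2057 + 7179/(22/15 - 2) = -2057 + 7179/(-8/15) = -2057 + 7179*(-15/8) = -2057 - 107685/8 = -124141/8 ≈ -15518.)
-T = -1*(-124141/8) = 124141/8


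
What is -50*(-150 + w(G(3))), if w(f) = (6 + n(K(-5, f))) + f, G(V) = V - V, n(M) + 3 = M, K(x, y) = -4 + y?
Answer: 7550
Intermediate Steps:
n(M) = -3 + M
G(V) = 0
w(f) = -1 + 2*f (w(f) = (6 + (-3 + (-4 + f))) + f = (6 + (-7 + f)) + f = (-1 + f) + f = -1 + 2*f)
-50*(-150 + w(G(3))) = -50*(-150 + (-1 + 2*0)) = -50*(-150 + (-1 + 0)) = -50*(-150 - 1) = -50*(-151) = 7550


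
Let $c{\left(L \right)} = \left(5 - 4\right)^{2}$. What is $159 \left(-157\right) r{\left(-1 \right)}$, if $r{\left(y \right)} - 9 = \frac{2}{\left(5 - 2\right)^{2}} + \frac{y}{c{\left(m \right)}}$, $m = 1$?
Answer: $- \frac{615754}{3} \approx -2.0525 \cdot 10^{5}$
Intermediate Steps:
$c{\left(L \right)} = 1$ ($c{\left(L \right)} = 1^{2} = 1$)
$r{\left(y \right)} = \frac{83}{9} + y$ ($r{\left(y \right)} = 9 + \left(\frac{2}{\left(5 - 2\right)^{2}} + \frac{y}{1}\right) = 9 + \left(\frac{2}{3^{2}} + y 1\right) = 9 + \left(\frac{2}{9} + y\right) = \frac{83}{9} + y$)
$159 \left(-157\right) r{\left(-1 \right)} = 159 \left(-157\right) \left(\frac{83}{9} - 1\right) = \left(-24963\right) \frac{74}{9} = - \frac{615754}{3}$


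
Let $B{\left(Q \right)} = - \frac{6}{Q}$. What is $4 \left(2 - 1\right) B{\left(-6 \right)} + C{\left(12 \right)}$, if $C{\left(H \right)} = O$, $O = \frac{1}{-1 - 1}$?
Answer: $\frac{7}{2} \approx 3.5$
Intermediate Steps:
$O = - \frac{1}{2}$ ($O = \frac{1}{-2} = - \frac{1}{2} \approx -0.5$)
$C{\left(H \right)} = - \frac{1}{2}$
$4 \left(2 - 1\right) B{\left(-6 \right)} + C{\left(12 \right)} = 4 \left(2 - 1\right) \left(- \frac{6}{-6}\right) - \frac{1}{2} = 4 \cdot 1 \left(\left(-6\right) \left(- \frac{1}{6}\right)\right) - \frac{1}{2} = 4 \cdot 1 - \frac{1}{2} = 4 - \frac{1}{2} = \frac{7}{2}$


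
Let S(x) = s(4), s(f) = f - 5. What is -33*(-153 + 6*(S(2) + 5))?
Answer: 4257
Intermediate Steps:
s(f) = -5 + f
S(x) = -1 (S(x) = -5 + 4 = -1)
-33*(-153 + 6*(S(2) + 5)) = -33*(-153 + 6*(-1 + 5)) = -33*(-153 + 6*4) = -33*(-153 + 24) = -33*(-129) = 4257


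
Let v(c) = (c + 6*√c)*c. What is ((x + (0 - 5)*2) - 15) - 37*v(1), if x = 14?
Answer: -270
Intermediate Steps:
v(c) = c*(c + 6*√c)
((x + (0 - 5)*2) - 15) - 37*v(1) = ((14 + (0 - 5)*2) - 15) - 37*(1² + 6*1^(3/2)) = ((14 - 5*2) - 15) - 37*(1 + 6*1) = ((14 - 10) - 15) - 37*(1 + 6) = (4 - 15) - 37*7 = -11 - 259 = -270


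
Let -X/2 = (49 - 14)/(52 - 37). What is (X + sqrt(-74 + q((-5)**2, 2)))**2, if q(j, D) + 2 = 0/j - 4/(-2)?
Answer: (14 - 3*I*sqrt(74))**2/9 ≈ -52.222 - 80.288*I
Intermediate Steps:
q(j, D) = 0 (q(j, D) = -2 + (0/j - 4/(-2)) = -2 + (0 - 4*(-1/2)) = -2 + (0 + 2) = -2 + 2 = 0)
X = -14/3 (X = -2*(49 - 14)/(52 - 37) = -70/15 = -2*7/3 = -14/3 ≈ -4.6667)
(X + sqrt(-74 + q((-5)**2, 2)))**2 = (-14/3 + sqrt(-74 + 0))**2 = (-14/3 + sqrt(-74))**2 = (-14/3 + I*sqrt(74))**2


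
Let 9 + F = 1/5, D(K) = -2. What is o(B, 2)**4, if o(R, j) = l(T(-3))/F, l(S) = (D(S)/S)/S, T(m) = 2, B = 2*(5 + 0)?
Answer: 625/59969536 ≈ 1.0422e-5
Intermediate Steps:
B = 10 (B = 2*5 = 10)
F = -44/5 (F = -9 + 1/5 = -44/5 ≈ -8.8000)
l(S) = -2/S**2 (l(S) = (-2/S)/S = -2/S**2)
o(R, j) = 5/88 (o(R, j) = (-2/2**2)/(-44/5) = -2*1/4*(-5/44) = -1/2*(-5/44) = 5/88)
o(B, 2)**4 = (5/88)**4 = 625/59969536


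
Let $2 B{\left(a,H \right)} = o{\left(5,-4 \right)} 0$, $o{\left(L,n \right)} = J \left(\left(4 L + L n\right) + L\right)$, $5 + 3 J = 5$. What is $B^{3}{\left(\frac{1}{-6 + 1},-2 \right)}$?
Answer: $0$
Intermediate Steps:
$J = 0$ ($J = - \frac{5}{3} + \frac{1}{3} \cdot 5 = - \frac{5}{3} + \frac{5}{3} = 0$)
$o{\left(L,n \right)} = 0$ ($o{\left(L,n \right)} = 0 \left(\left(4 L + L n\right) + L\right) = 0 \left(5 L + L n\right) = 0$)
$B{\left(a,H \right)} = 0$ ($B{\left(a,H \right)} = \frac{0 \cdot 0}{2} = \frac{1}{2} \cdot 0 = 0$)
$B^{3}{\left(\frac{1}{-6 + 1},-2 \right)} = 0^{3} = 0$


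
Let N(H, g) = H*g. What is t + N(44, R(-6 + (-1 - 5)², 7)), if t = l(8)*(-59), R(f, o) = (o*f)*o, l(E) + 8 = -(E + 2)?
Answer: 65742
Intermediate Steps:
l(E) = -10 - E (l(E) = -8 - (E + 2) = -8 - (2 + E) = -8 + (-2 - E) = -10 - E)
R(f, o) = f*o² (R(f, o) = (f*o)*o = f*o²)
t = 1062 (t = (-10 - 1*8)*(-59) = (-10 - 8)*(-59) = -18*(-59) = 1062)
t + N(44, R(-6 + (-1 - 5)², 7)) = 1062 + 44*((-6 + (-1 - 5)²)*7²) = 1062 + 44*((-6 + (-6)²)*49) = 1062 + 44*((-6 + 36)*49) = 1062 + 44*(30*49) = 1062 + 44*1470 = 1062 + 64680 = 65742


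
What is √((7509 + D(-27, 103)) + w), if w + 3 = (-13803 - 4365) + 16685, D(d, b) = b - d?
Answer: √6153 ≈ 78.441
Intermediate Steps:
w = -1486 (w = -3 + ((-13803 - 4365) + 16685) = -3 + (-18168 + 16685) = -3 - 1483 = -1486)
√((7509 + D(-27, 103)) + w) = √((7509 + (103 - 1*(-27))) - 1486) = √((7509 + (103 + 27)) - 1486) = √((7509 + 130) - 1486) = √(7639 - 1486) = √6153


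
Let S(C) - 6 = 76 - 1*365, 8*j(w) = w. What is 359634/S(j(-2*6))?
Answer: -359634/283 ≈ -1270.8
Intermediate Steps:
j(w) = w/8
S(C) = -283 (S(C) = 6 + (76 - 1*365) = 6 + (76 - 365) = 6 - 289 = -283)
359634/S(j(-2*6)) = 359634/(-283) = 359634*(-1/283) = -359634/283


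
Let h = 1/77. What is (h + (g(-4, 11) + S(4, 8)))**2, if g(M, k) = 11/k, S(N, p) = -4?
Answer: 52900/5929 ≈ 8.9222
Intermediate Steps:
h = 1/77 ≈ 0.012987
(h + (g(-4, 11) + S(4, 8)))**2 = (1/77 + (11/11 - 4))**2 = (1/77 + (11*(1/11) - 4))**2 = (1/77 + (1 - 4))**2 = (1/77 - 3)**2 = (-230/77)**2 = 52900/5929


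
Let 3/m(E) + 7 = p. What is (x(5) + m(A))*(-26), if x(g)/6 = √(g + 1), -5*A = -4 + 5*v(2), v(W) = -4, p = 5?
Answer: 39 - 156*√6 ≈ -343.12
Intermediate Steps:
A = 24/5 (A = -(-4 + 5*(-4))/5 = -(-4 - 20)/5 = -⅕*(-24) = 24/5 ≈ 4.8000)
x(g) = 6*√(1 + g) (x(g) = 6*√(g + 1) = 6*√(1 + g))
m(E) = -3/2 (m(E) = 3/(-7 + 5) = 3/(-2) = 3*(-½) = -3/2)
(x(5) + m(A))*(-26) = (6*√(1 + 5) - 3/2)*(-26) = (6*√6 - 3/2)*(-26) = (-3/2 + 6*√6)*(-26) = 39 - 156*√6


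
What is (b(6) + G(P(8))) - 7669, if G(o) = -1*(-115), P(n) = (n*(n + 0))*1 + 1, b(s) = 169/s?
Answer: -45155/6 ≈ -7525.8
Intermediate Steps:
P(n) = 1 + n² (P(n) = (n*n)*1 + 1 = n²*1 + 1 = n² + 1 = 1 + n²)
G(o) = 115
(b(6) + G(P(8))) - 7669 = (169/6 + 115) - 7669 = 859/6 - 7669 = -45155/6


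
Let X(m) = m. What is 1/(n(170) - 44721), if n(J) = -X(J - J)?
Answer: -1/44721 ≈ -2.2361e-5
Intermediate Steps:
n(J) = 0 (n(J) = -(J - J) = -1*0 = 0)
1/(n(170) - 44721) = 1/(0 - 44721) = 1/(-44721) = -1/44721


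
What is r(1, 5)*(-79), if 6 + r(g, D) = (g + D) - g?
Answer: 79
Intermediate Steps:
r(g, D) = -6 + D (r(g, D) = -6 + ((g + D) - g) = -6 + ((D + g) - g) = -6 + D)
r(1, 5)*(-79) = (-6 + 5)*(-79) = -1*(-79) = 79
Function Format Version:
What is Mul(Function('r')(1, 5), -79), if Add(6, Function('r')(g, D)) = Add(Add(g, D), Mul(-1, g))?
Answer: 79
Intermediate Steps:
Function('r')(g, D) = Add(-6, D) (Function('r')(g, D) = Add(-6, Add(Add(g, D), Mul(-1, g))) = Add(-6, Add(Add(D, g), Mul(-1, g))) = Add(-6, D))
Mul(Function('r')(1, 5), -79) = Mul(Add(-6, 5), -79) = Mul(-1, -79) = 79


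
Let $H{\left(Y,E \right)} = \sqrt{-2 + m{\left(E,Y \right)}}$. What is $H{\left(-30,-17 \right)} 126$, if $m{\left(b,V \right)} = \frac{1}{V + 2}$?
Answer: $9 i \sqrt{399} \approx 179.77 i$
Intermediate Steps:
$m{\left(b,V \right)} = \frac{1}{2 + V}$
$H{\left(Y,E \right)} = \sqrt{-2 + \frac{1}{2 + Y}}$
$H{\left(-30,-17 \right)} 126 = \sqrt{\frac{-3 - -60}{2 - 30}} \cdot 126 = \sqrt{\frac{-3 + 60}{-28}} \cdot 126 = \sqrt{\left(- \frac{1}{28}\right) 57} \cdot 126 = \sqrt{- \frac{57}{28}} \cdot 126 = \frac{i \sqrt{399}}{14} \cdot 126 = 9 i \sqrt{399}$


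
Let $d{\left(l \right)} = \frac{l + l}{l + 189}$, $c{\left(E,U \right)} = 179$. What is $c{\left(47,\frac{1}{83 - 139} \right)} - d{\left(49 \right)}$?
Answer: $\frac{3036}{17} \approx 178.59$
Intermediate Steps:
$d{\left(l \right)} = \frac{2 l}{189 + l}$
$c{\left(47,\frac{1}{83 - 139} \right)} - d{\left(49 \right)} = 179 - 2 \cdot 49 \frac{1}{189 + 49} = 179 - 2 \cdot 49 \cdot \frac{1}{238} = 179 - \frac{7}{17} = \frac{3036}{17}$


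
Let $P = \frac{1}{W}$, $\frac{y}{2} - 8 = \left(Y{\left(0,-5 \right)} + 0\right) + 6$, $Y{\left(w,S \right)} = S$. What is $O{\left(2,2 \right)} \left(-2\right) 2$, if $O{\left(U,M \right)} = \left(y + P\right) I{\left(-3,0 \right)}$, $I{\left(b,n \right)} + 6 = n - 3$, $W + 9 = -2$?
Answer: $\frac{7092}{11} \approx 644.73$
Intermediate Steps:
$W = -11$ ($W = -9 - 2 = -11$)
$I{\left(b,n \right)} = -9 + n$ ($I{\left(b,n \right)} = -6 + \left(n - 3\right) = -6 + \left(-3 + n\right) = -9 + n$)
$y = 18$ ($y = 16 + 2 \left(\left(-5 + 0\right) + 6\right) = 16 + 2 \left(-5 + 6\right) = 16 + 2 \cdot 1 = 16 + 2 = 18$)
$P = - \frac{1}{11}$ ($P = \frac{1}{-11} = - \frac{1}{11} \approx -0.090909$)
$O{\left(U,M \right)} = - \frac{1773}{11}$ ($O{\left(U,M \right)} = \left(18 - \frac{1}{11}\right) \left(-9 + 0\right) = \frac{197}{11} \left(-9\right) = - \frac{1773}{11}$)
$O{\left(2,2 \right)} \left(-2\right) 2 = \left(- \frac{1773}{11}\right) \left(-2\right) 2 = \frac{3546}{11} \cdot 2 = \frac{7092}{11}$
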